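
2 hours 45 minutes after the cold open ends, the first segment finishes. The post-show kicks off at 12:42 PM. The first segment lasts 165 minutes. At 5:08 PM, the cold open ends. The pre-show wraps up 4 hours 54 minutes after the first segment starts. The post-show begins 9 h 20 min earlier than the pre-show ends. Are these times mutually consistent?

Yes

The first segment ends at 5:08 PM + 165 min = 7:53 PM.
The first segment starts at 7:53 PM − 165 min = 5:08 PM.
The pre-show ends at 5:08 PM + 294 min = 10:02 PM.
The post-show starts at 10:02 PM − 560 min = 12:42 PM.
That matches the stated 12:42 PM, so the schedule is consistent.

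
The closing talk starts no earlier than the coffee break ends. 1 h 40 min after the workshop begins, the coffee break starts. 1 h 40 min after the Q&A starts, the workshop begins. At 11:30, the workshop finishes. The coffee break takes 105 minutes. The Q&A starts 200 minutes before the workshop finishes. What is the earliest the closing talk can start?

The Q&A starts at 11:30 − 200 min = 08:10.
The workshop starts at 08:10 + 100 min = 09:50.
The coffee break starts at 09:50 + 100 min = 11:30.
The coffee break ends at 11:30 + 105 min = 13:15.
The closing talk is bounded by the coffee break, so the earliest it can start is 13:15.

13:15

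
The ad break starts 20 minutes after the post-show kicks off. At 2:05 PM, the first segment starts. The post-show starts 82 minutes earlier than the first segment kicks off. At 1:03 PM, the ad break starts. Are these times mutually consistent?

Yes

The post-show starts at 2:05 PM − 82 min = 12:43 PM.
The ad break starts at 12:43 PM + 20 min = 1:03 PM.
That matches the stated 1:03 PM, so the schedule is consistent.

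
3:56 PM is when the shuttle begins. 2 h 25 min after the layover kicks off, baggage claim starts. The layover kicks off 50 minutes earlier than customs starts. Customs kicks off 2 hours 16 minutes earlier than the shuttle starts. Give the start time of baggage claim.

3:15 PM

Customs starts at 3:56 PM − 136 min = 1:40 PM.
The layover starts at 1:40 PM − 50 min = 12:50 PM.
Baggage claim starts at 12:50 PM + 145 min = 3:15 PM.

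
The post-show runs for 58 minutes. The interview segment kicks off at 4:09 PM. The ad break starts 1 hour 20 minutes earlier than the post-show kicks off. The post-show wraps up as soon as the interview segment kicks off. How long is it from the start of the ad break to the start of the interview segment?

2 h 18 min

The post-show ends at 4:09 PM.
The post-show starts at 4:09 PM − 58 min = 3:11 PM.
The ad break starts at 3:11 PM − 80 min = 1:51 PM.
From 1:51 PM to 4:09 PM is 2 h 18 min.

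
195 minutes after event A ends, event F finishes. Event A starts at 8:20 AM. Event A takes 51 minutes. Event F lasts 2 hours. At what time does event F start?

Event A ends at 8:20 AM + 51 min = 9:11 AM.
Event F ends at 9:11 AM + 195 min = 12:26 PM.
Event F starts at 12:26 PM − 120 min = 10:26 AM.

10:26 AM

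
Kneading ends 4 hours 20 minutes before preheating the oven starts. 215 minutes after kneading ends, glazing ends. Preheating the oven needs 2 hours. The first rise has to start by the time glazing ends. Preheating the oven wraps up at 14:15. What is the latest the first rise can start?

11:30

Preheating the oven starts at 14:15 − 120 min = 12:15.
Kneading ends at 12:15 − 260 min = 07:55.
Glazing ends at 07:55 + 215 min = 11:30.
The first rise is bounded by glazing, so the latest it can start is 11:30.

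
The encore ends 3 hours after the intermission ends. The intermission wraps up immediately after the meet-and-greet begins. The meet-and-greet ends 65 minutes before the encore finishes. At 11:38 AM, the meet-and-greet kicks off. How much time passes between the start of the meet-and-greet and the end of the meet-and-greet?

The intermission ends at 11:38 AM.
The encore ends at 11:38 AM + 180 min = 2:38 PM.
The meet-and-greet ends at 2:38 PM − 65 min = 1:33 PM.
From 11:38 AM to 1:33 PM is 1 h 55 min.

1 h 55 min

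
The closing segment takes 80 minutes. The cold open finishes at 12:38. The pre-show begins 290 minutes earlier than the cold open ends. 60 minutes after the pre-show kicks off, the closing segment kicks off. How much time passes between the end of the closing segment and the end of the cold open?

2 hours 30 minutes

The pre-show starts at 12:38 − 290 min = 07:48.
The closing segment starts at 07:48 + 60 min = 08:48.
The closing segment ends at 08:48 + 80 min = 10:08.
From 10:08 to 12:38 is 2 hours 30 minutes.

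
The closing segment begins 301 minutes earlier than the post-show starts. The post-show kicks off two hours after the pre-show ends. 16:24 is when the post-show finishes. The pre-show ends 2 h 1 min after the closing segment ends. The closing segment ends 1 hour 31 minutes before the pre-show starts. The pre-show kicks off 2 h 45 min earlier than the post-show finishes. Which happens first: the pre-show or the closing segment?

The pre-show starts at 16:24 − 165 min = 13:39.
The closing segment ends at 13:39 − 91 min = 12:08.
The pre-show ends at 12:08 + 121 min = 14:09.
The post-show starts at 14:09 + 120 min = 16:09.
The closing segment starts at 16:09 − 301 min = 11:08.
The pre-show starts at 13:39 and the closing segment starts at 11:08, so the closing segment is first.

the closing segment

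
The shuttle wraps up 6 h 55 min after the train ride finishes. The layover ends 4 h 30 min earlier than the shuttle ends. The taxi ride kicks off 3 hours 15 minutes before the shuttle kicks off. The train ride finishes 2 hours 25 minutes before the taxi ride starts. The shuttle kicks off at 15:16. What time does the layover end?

12:01

The taxi ride starts at 15:16 − 195 min = 12:01.
The train ride ends at 12:01 − 145 min = 09:36.
The shuttle ends at 09:36 + 415 min = 16:31.
The layover ends at 16:31 − 270 min = 12:01.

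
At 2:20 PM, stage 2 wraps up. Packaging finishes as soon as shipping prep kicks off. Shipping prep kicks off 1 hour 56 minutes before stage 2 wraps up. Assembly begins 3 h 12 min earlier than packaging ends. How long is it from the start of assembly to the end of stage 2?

5 h 8 min

Shipping prep starts at 2:20 PM − 116 min = 12:24 PM.
So packaging ends at 12:24 PM.
Assembly starts at 12:24 PM − 192 min = 9:12 AM.
From 9:12 AM to 2:20 PM is 5 h 8 min.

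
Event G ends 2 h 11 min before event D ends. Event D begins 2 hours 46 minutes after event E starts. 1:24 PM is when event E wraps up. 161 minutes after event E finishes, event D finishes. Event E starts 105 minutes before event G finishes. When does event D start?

2:55 PM

Event D ends at 1:24 PM + 161 min = 4:05 PM.
Event G ends at 4:05 PM − 131 min = 1:54 PM.
Event E starts at 1:54 PM − 105 min = 12:09 PM.
Event D starts at 12:09 PM + 166 min = 2:55 PM.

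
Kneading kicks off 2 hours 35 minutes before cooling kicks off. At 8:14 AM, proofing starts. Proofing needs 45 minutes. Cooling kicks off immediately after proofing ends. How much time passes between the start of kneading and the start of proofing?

Proofing ends at 8:14 AM + 45 min = 8:59 AM.
So cooling starts at 8:59 AM.
Kneading starts at 8:59 AM − 155 min = 6:24 AM.
From 6:24 AM to 8:14 AM is 110 minutes.

110 minutes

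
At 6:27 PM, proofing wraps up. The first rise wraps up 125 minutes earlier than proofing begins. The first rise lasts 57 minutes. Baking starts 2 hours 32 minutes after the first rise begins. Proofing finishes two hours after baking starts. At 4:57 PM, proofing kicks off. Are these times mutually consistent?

Yes

The first rise ends at 4:57 PM − 125 min = 2:52 PM.
The first rise starts at 2:52 PM − 57 min = 1:55 PM.
Baking starts at 1:55 PM + 152 min = 4:27 PM.
Proofing ends at 4:27 PM + 120 min = 6:27 PM.
That matches the stated 6:27 PM, so the schedule is consistent.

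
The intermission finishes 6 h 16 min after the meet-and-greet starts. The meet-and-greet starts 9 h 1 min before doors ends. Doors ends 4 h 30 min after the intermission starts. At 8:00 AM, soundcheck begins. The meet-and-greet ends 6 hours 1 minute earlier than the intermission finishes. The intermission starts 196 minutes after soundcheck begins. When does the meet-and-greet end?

The intermission starts at 8:00 AM + 196 min = 11:16 AM.
Doors ends at 11:16 AM + 270 min = 3:46 PM.
The meet-and-greet starts at 3:46 PM − 541 min = 6:45 AM.
The intermission ends at 6:45 AM + 376 min = 1:01 PM.
The meet-and-greet ends at 1:01 PM − 361 min = 7:00 AM.

7:00 AM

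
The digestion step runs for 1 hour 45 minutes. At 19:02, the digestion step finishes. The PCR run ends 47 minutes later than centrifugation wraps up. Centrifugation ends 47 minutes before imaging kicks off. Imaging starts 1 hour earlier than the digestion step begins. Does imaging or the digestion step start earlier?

imaging

The digestion step starts at 19:02 − 105 min = 17:17.
Imaging starts at 17:17 − 60 min = 16:17.
Imaging starts at 16:17 and the digestion step starts at 17:17, so imaging is first.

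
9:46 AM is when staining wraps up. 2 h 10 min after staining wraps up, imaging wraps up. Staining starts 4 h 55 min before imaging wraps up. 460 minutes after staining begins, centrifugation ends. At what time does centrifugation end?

2:41 PM

Imaging ends at 9:46 AM + 130 min = 11:56 AM.
Staining starts at 11:56 AM − 295 min = 7:01 AM.
Centrifugation ends at 7:01 AM + 460 min = 2:41 PM.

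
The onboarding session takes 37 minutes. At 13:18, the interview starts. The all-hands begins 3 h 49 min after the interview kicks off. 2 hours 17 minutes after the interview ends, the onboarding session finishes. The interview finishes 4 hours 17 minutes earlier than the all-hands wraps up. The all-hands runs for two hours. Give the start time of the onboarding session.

The all-hands starts at 13:18 + 229 min = 17:07.
The all-hands ends at 17:07 + 120 min = 19:07.
The interview ends at 19:07 − 257 min = 14:50.
The onboarding session ends at 14:50 + 137 min = 17:07.
The onboarding session starts at 17:07 − 37 min = 16:30.

16:30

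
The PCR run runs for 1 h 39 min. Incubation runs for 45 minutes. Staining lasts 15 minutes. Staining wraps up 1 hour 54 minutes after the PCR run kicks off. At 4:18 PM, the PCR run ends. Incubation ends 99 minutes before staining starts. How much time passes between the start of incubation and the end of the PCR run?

2 hours 24 minutes

The PCR run starts at 4:18 PM − 99 min = 2:39 PM.
Staining ends at 2:39 PM + 114 min = 4:33 PM.
Staining starts at 4:33 PM − 15 min = 4:18 PM.
Incubation ends at 4:18 PM − 99 min = 2:39 PM.
Incubation starts at 2:39 PM − 45 min = 1:54 PM.
From 1:54 PM to 4:18 PM is 2 hours 24 minutes.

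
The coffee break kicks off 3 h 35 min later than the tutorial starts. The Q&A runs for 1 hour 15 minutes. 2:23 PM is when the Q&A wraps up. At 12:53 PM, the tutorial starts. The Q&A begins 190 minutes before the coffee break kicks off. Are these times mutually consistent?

The coffee break starts at 12:53 PM + 215 min = 4:28 PM.
The Q&A starts at 4:28 PM − 190 min = 1:18 PM.
The Q&A ends at 1:18 PM + 75 min = 2:33 PM.
But the Q&A is also said to end at 2:23 PM — a 10-minute conflict.

No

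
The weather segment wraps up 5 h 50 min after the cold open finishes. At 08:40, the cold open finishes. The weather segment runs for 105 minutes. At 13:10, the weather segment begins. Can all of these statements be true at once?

The weather segment ends at 08:40 + 350 min = 14:30.
The weather segment starts at 14:30 − 105 min = 12:45.
But the weather segment is also said to start at 13:10 — a 25-minute conflict.

No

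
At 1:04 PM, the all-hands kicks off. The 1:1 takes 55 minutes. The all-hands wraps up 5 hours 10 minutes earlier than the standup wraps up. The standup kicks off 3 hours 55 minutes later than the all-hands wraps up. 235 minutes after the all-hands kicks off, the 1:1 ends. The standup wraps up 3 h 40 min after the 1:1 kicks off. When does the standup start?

The 1:1 ends at 1:04 PM + 235 min = 4:59 PM.
The 1:1 starts at 4:59 PM − 55 min = 4:04 PM.
The standup ends at 4:04 PM + 220 min = 7:44 PM.
The all-hands ends at 7:44 PM − 310 min = 2:34 PM.
The standup starts at 2:34 PM + 235 min = 6:29 PM.

6:29 PM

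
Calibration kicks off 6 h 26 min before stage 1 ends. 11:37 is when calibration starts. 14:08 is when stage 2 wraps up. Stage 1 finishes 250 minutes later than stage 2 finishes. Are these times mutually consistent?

Stage 1 ends at 14:08 + 250 min = 18:18.
Calibration starts at 18:18 − 386 min = 11:52.
But calibration is also said to start at 11:37 — a 15-minute conflict.

No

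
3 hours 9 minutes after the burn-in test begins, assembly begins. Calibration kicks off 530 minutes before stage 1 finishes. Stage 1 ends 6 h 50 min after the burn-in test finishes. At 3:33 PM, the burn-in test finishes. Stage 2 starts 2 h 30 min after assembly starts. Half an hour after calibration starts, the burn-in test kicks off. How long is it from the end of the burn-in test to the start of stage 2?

249 minutes

Stage 1 ends at 3:33 PM + 410 min = 10:23 PM.
Calibration starts at 10:23 PM − 530 min = 1:33 PM.
The burn-in test starts at 1:33 PM + 30 min = 2:03 PM.
Assembly starts at 2:03 PM + 189 min = 5:12 PM.
Stage 2 starts at 5:12 PM + 150 min = 7:42 PM.
From 3:33 PM to 7:42 PM is 249 minutes.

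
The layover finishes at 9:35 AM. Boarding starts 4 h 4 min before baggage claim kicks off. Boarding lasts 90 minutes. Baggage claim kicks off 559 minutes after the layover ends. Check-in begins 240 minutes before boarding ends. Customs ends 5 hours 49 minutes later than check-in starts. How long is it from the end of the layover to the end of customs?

Baggage claim starts at 9:35 AM + 559 min = 6:54 PM.
Boarding starts at 6:54 PM − 244 min = 2:50 PM.
Boarding ends at 2:50 PM + 90 min = 4:20 PM.
Check-in starts at 4:20 PM − 240 min = 12:20 PM.
Customs ends at 12:20 PM + 349 min = 6:09 PM.
From 9:35 AM to 6:09 PM is 514 minutes.

514 minutes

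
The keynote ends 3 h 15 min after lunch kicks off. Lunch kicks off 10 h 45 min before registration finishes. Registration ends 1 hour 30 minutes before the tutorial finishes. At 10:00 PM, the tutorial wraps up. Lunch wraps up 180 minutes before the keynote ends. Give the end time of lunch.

10:00 AM

Registration ends at 10:00 PM − 90 min = 8:30 PM.
Lunch starts at 8:30 PM − 645 min = 9:45 AM.
The keynote ends at 9:45 AM + 195 min = 1:00 PM.
Lunch ends at 1:00 PM − 180 min = 10:00 AM.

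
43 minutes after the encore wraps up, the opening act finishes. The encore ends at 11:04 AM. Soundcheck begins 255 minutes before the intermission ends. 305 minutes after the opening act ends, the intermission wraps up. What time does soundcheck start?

The opening act ends at 11:04 AM + 43 min = 11:47 AM.
The intermission ends at 11:47 AM + 305 min = 4:52 PM.
Soundcheck starts at 4:52 PM − 255 min = 12:37 PM.

12:37 PM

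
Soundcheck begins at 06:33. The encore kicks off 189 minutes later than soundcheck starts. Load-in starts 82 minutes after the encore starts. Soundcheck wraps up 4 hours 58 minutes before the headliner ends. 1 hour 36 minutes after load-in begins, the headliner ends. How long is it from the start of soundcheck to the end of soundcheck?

1 hour 9 minutes

The encore starts at 06:33 + 189 min = 09:42.
Load-in starts at 09:42 + 82 min = 11:04.
The headliner ends at 11:04 + 96 min = 12:40.
Soundcheck ends at 12:40 − 298 min = 07:42.
From 06:33 to 07:42 is 1 hour 9 minutes.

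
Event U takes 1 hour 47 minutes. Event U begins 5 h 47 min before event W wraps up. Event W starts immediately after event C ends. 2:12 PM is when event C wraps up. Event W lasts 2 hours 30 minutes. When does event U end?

12:42 PM

Event W starts at 2:12 PM.
Event W ends at 2:12 PM + 150 min = 4:42 PM.
Event U starts at 4:42 PM − 347 min = 10:55 AM.
Event U ends at 10:55 AM + 107 min = 12:42 PM.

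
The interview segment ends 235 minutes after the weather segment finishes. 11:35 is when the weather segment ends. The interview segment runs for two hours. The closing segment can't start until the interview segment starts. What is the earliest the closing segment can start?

The interview segment ends at 11:35 + 235 min = 15:30.
The interview segment starts at 15:30 − 120 min = 13:30.
The closing segment is bounded by the interview segment, so the earliest it can start is 13:30.

13:30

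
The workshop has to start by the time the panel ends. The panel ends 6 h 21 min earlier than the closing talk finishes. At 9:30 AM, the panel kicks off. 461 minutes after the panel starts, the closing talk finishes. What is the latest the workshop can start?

10:50 AM

The closing talk ends at 9:30 AM + 461 min = 5:11 PM.
The panel ends at 5:11 PM − 381 min = 10:50 AM.
The workshop is bounded by the panel, so the latest it can start is 10:50 AM.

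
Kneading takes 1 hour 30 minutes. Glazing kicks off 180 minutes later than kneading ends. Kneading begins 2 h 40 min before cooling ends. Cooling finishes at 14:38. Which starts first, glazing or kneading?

Kneading starts at 14:38 − 160 min = 11:58.
Kneading ends at 11:58 + 90 min = 13:28.
Glazing starts at 13:28 + 180 min = 16:28.
Glazing starts at 16:28 and kneading starts at 11:58, so kneading is first.

kneading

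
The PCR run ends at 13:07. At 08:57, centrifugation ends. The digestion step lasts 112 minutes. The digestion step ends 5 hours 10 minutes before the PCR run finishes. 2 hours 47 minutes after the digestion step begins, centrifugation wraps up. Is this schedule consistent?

The digestion step ends at 13:07 − 310 min = 07:57.
The digestion step starts at 07:57 − 112 min = 06:05.
Centrifugation ends at 06:05 + 167 min = 08:52.
But centrifugation is also said to end at 08:57 — a 5-minute conflict.

No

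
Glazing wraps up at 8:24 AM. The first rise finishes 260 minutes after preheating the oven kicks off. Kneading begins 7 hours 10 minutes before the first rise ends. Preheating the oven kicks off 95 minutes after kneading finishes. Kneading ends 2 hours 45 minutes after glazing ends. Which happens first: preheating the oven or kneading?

Kneading ends at 8:24 AM + 165 min = 11:09 AM.
Preheating the oven starts at 11:09 AM + 95 min = 12:44 PM.
The first rise ends at 12:44 PM + 260 min = 5:04 PM.
Kneading starts at 5:04 PM − 430 min = 9:54 AM.
Preheating the oven starts at 12:44 PM and kneading starts at 9:54 AM, so kneading is first.

kneading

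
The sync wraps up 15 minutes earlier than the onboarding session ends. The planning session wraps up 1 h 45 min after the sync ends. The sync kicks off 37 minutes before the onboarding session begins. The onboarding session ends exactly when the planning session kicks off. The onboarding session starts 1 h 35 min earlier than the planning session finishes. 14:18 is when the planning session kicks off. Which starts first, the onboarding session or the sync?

the sync

The onboarding session ends at 14:18.
The sync ends at 14:18 − 15 min = 14:03.
The planning session ends at 14:03 + 105 min = 15:48.
The onboarding session starts at 15:48 − 95 min = 14:13.
The sync starts at 14:13 − 37 min = 13:36.
The onboarding session starts at 14:13 and the sync starts at 13:36, so the sync is first.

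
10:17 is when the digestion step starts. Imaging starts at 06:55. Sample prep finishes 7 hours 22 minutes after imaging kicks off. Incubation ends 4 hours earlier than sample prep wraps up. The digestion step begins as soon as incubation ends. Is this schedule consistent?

Sample prep ends at 06:55 + 442 min = 14:17.
Incubation ends at 14:17 − 240 min = 10:17.
So the digestion step starts at 10:17.
That matches the stated 10:17, so the schedule is consistent.

Yes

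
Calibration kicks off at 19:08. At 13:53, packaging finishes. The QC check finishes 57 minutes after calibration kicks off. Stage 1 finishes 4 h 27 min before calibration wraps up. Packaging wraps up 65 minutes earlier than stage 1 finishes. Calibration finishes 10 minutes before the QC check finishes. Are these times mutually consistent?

No

The QC check ends at 19:08 + 57 min = 20:05.
Calibration ends at 20:05 − 10 min = 19:55.
Stage 1 ends at 19:55 − 267 min = 15:28.
Packaging ends at 15:28 − 65 min = 14:23.
But packaging is also said to end at 13:53 — a 30-minute conflict.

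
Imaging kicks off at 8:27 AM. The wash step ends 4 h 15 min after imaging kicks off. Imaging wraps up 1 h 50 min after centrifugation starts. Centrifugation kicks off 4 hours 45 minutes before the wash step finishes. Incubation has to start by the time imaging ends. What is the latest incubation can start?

The wash step ends at 8:27 AM + 255 min = 12:42 PM.
Centrifugation starts at 12:42 PM − 285 min = 7:57 AM.
Imaging ends at 7:57 AM + 110 min = 9:47 AM.
Incubation is bounded by imaging, so the latest it can start is 9:47 AM.

9:47 AM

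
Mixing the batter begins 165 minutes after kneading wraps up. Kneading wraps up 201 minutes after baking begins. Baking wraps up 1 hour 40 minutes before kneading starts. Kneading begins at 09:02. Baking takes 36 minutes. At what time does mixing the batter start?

12:52

Baking ends at 09:02 − 100 min = 07:22.
Baking starts at 07:22 − 36 min = 06:46.
Kneading ends at 06:46 + 201 min = 10:07.
Mixing the batter starts at 10:07 + 165 min = 12:52.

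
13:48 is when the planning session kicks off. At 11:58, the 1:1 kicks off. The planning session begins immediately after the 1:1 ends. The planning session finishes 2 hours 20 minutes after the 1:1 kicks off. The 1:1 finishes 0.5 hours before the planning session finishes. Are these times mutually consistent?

Yes

The planning session ends at 11:58 + 140 min = 14:18.
The 1:1 ends at 14:18 − 30 min = 13:48.
So the planning session starts at 13:48.
That matches the stated 13:48, so the schedule is consistent.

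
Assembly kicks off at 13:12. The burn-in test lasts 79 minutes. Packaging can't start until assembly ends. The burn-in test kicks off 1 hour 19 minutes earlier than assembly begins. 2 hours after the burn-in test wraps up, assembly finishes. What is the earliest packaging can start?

The burn-in test starts at 13:12 − 79 min = 11:53.
The burn-in test ends at 11:53 + 79 min = 13:12.
Assembly ends at 13:12 + 120 min = 15:12.
Packaging is bounded by assembly, so the earliest it can start is 15:12.

15:12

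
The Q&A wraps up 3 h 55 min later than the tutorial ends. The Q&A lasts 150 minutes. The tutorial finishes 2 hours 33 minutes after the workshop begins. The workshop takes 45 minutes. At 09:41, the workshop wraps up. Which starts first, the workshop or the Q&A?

the workshop

The workshop starts at 09:41 − 45 min = 08:56.
The tutorial ends at 08:56 + 153 min = 11:29.
The Q&A ends at 11:29 + 235 min = 15:24.
The Q&A starts at 15:24 − 150 min = 12:54.
The workshop starts at 08:56 and the Q&A starts at 12:54, so the workshop is first.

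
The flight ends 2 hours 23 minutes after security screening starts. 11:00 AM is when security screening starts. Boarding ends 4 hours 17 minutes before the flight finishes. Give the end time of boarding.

The flight ends at 11:00 AM + 143 min = 1:23 PM.
Boarding ends at 1:23 PM − 257 min = 9:06 AM.

9:06 AM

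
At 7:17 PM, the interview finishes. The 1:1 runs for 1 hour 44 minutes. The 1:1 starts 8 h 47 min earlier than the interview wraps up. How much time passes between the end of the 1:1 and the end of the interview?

423 minutes

The 1:1 starts at 7:17 PM − 527 min = 10:30 AM.
The 1:1 ends at 10:30 AM + 104 min = 12:14 PM.
From 12:14 PM to 7:17 PM is 423 minutes.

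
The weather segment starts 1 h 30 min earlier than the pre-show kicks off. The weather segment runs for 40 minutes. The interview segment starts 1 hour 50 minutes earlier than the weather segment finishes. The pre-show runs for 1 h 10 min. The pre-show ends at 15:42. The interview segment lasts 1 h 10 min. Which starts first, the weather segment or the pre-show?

The pre-show starts at 15:42 − 70 min = 14:32.
The weather segment starts at 14:32 − 90 min = 13:02.
The weather segment starts at 13:02 and the pre-show starts at 14:32, so the weather segment is first.

the weather segment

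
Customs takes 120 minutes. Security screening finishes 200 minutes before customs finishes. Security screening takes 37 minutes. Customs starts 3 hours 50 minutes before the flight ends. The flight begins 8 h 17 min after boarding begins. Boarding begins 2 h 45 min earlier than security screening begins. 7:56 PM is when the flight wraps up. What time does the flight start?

Customs starts at 7:56 PM − 230 min = 4:06 PM.
Customs ends at 4:06 PM + 120 min = 6:06 PM.
Security screening ends at 6:06 PM − 200 min = 2:46 PM.
Security screening starts at 2:46 PM − 37 min = 2:09 PM.
Boarding starts at 2:09 PM − 165 min = 11:24 AM.
The flight starts at 11:24 AM + 497 min = 7:41 PM.

7:41 PM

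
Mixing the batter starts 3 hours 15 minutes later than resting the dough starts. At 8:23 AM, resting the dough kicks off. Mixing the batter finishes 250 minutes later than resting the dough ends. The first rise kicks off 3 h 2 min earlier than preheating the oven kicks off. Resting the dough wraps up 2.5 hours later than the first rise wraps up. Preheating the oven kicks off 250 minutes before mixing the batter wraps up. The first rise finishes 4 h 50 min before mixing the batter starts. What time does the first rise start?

6:16 AM

Mixing the batter starts at 8:23 AM + 195 min = 11:38 AM.
The first rise ends at 11:38 AM − 290 min = 6:48 AM.
Resting the dough ends at 6:48 AM + 150 min = 9:18 AM.
Mixing the batter ends at 9:18 AM + 250 min = 1:28 PM.
Preheating the oven starts at 1:28 PM − 250 min = 9:18 AM.
The first rise starts at 9:18 AM − 182 min = 6:16 AM.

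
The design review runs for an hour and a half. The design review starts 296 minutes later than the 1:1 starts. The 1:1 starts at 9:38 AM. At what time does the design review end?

The design review starts at 9:38 AM + 296 min = 2:34 PM.
The design review ends at 2:34 PM + 90 min = 4:04 PM.

4:04 PM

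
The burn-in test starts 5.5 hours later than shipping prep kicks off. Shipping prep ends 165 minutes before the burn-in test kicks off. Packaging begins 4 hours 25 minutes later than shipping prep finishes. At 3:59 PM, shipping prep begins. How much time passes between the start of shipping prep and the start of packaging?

430 minutes

The burn-in test starts at 3:59 PM + 330 min = 9:29 PM.
Shipping prep ends at 9:29 PM − 165 min = 6:44 PM.
Packaging starts at 6:44 PM + 265 min = 11:09 PM.
From 3:59 PM to 11:09 PM is 430 minutes.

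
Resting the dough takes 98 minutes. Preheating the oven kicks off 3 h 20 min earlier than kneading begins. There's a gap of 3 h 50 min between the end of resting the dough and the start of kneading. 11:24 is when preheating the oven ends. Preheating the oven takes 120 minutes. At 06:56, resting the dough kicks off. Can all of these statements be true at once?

No

Resting the dough ends at 06:56 + 98 min = 08:34.
Kneading starts at 08:34 + 230 min = 12:24.
Preheating the oven starts at 12:24 − 200 min = 09:04.
Preheating the oven ends at 09:04 + 120 min = 11:04.
But preheating the oven is also said to end at 11:24 — a 20-minute conflict.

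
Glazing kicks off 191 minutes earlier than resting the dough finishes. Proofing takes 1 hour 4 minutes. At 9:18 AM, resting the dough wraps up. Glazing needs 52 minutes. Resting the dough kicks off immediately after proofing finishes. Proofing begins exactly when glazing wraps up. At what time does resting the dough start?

Glazing starts at 9:18 AM − 191 min = 6:07 AM.
Glazing ends at 6:07 AM + 52 min = 6:59 AM.
So proofing starts at 6:59 AM.
Proofing ends at 6:59 AM + 64 min = 8:03 AM.
So resting the dough starts at 8:03 AM.

8:03 AM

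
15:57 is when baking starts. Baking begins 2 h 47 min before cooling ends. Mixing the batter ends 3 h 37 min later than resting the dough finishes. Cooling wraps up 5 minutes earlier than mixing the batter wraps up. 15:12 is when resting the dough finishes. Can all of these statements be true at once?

Mixing the batter ends at 15:12 + 217 min = 18:49.
Cooling ends at 18:49 − 5 min = 18:44.
Baking starts at 18:44 − 167 min = 15:57.
That matches the stated 15:57, so the schedule is consistent.

Yes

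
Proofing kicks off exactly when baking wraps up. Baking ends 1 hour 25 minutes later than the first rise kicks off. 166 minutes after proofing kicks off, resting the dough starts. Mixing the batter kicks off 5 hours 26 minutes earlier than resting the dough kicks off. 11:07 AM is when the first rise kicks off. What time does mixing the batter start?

Baking ends at 11:07 AM + 85 min = 12:32 PM.
So proofing starts at 12:32 PM.
Resting the dough starts at 12:32 PM + 166 min = 3:18 PM.
Mixing the batter starts at 3:18 PM − 326 min = 9:52 AM.

9:52 AM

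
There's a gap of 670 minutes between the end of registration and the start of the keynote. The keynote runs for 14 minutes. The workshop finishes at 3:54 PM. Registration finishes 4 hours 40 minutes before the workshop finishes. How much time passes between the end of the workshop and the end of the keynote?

6 h 44 min

Registration ends at 3:54 PM − 280 min = 11:14 AM.
The keynote starts at 11:14 AM + 670 min = 10:24 PM.
The keynote ends at 10:24 PM + 14 min = 10:38 PM.
From 3:54 PM to 10:38 PM is 6 h 44 min.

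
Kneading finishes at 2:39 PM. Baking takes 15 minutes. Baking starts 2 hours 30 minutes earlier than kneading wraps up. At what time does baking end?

12:24 PM

Baking starts at 2:39 PM − 150 min = 12:09 PM.
Baking ends at 12:09 PM + 15 min = 12:24 PM.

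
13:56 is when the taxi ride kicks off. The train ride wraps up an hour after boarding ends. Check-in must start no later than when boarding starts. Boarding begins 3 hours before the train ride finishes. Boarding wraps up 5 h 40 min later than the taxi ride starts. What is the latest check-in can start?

17:36

Boarding ends at 13:56 + 340 min = 19:36.
The train ride ends at 19:36 + 60 min = 20:36.
Boarding starts at 20:36 − 180 min = 17:36.
Check-in is bounded by boarding, so the latest it can start is 17:36.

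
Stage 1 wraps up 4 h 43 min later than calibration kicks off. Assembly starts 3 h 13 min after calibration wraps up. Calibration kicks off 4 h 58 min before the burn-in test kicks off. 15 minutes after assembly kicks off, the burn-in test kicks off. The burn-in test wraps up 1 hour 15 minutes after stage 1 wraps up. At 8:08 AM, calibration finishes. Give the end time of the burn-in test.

Assembly starts at 8:08 AM + 193 min = 11:21 AM.
The burn-in test starts at 11:21 AM + 15 min = 11:36 AM.
Calibration starts at 11:36 AM − 298 min = 6:38 AM.
Stage 1 ends at 6:38 AM + 283 min = 11:21 AM.
The burn-in test ends at 11:21 AM + 75 min = 12:36 PM.

12:36 PM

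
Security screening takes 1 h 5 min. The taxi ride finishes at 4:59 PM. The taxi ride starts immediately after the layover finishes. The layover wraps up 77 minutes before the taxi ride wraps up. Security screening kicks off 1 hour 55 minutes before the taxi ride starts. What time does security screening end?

2:52 PM

The layover ends at 4:59 PM − 77 min = 3:42 PM.
So the taxi ride starts at 3:42 PM.
Security screening starts at 3:42 PM − 115 min = 1:47 PM.
Security screening ends at 1:47 PM + 65 min = 2:52 PM.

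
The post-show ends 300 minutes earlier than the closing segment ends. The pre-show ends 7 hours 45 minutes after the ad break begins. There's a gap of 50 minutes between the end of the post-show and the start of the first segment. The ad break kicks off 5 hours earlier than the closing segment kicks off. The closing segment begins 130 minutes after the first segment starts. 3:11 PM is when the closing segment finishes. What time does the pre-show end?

The post-show ends at 3:11 PM − 300 min = 10:11 AM.
The first segment starts at 10:11 AM + 50 min = 11:01 AM.
The closing segment starts at 11:01 AM + 130 min = 1:11 PM.
The ad break starts at 1:11 PM − 300 min = 8:11 AM.
The pre-show ends at 8:11 AM + 465 min = 3:56 PM.

3:56 PM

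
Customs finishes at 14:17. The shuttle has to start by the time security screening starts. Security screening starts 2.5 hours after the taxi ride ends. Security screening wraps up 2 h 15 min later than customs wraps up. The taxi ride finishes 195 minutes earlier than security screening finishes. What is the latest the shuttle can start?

Security screening ends at 14:17 + 135 min = 16:32.
The taxi ride ends at 16:32 − 195 min = 13:17.
Security screening starts at 13:17 + 150 min = 15:47.
The shuttle is bounded by security screening, so the latest it can start is 15:47.

15:47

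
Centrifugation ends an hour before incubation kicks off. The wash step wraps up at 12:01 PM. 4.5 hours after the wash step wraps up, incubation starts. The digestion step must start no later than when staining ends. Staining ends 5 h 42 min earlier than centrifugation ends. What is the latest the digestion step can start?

Incubation starts at 12:01 PM + 270 min = 4:31 PM.
Centrifugation ends at 4:31 PM − 60 min = 3:31 PM.
Staining ends at 3:31 PM − 342 min = 9:49 AM.
The digestion step is bounded by staining, so the latest it can start is 9:49 AM.

9:49 AM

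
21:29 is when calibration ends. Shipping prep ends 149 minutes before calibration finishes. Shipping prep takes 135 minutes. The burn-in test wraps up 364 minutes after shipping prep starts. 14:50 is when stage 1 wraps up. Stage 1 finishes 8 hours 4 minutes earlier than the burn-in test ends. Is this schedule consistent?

Shipping prep ends at 21:29 − 149 min = 19:00.
Shipping prep starts at 19:00 − 135 min = 16:45.
The burn-in test ends at 16:45 + 364 min = 22:49.
Stage 1 ends at 22:49 − 484 min = 14:45.
But stage 1 is also said to end at 14:50 — a 5-minute conflict.

No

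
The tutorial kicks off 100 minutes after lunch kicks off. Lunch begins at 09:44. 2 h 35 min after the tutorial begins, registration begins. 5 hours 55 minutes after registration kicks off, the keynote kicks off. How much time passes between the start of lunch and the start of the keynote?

10 hours 10 minutes

The tutorial starts at 09:44 + 100 min = 11:24.
Registration starts at 11:24 + 155 min = 13:59.
The keynote starts at 13:59 + 355 min = 19:54.
From 09:44 to 19:54 is 10 hours 10 minutes.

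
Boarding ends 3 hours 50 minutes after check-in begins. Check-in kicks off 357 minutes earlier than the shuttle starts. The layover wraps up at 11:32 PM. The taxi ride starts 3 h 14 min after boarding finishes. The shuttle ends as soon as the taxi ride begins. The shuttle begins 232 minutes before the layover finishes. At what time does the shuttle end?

The shuttle starts at 11:32 PM − 232 min = 7:40 PM.
Check-in starts at 7:40 PM − 357 min = 1:43 PM.
Boarding ends at 1:43 PM + 230 min = 5:33 PM.
The taxi ride starts at 5:33 PM + 194 min = 8:47 PM.
So the shuttle ends at 8:47 PM.

8:47 PM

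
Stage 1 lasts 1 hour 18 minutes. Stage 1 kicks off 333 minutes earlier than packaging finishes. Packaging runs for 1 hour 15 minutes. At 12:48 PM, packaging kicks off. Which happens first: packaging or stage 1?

Packaging ends at 12:48 PM + 75 min = 2:03 PM.
Stage 1 starts at 2:03 PM − 333 min = 8:30 AM.
Packaging starts at 12:48 PM and stage 1 starts at 8:30 AM, so stage 1 is first.

stage 1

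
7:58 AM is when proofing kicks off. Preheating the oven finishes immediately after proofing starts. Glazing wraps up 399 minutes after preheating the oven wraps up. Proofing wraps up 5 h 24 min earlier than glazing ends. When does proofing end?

9:13 AM

Preheating the oven ends at 7:58 AM.
Glazing ends at 7:58 AM + 399 min = 2:37 PM.
Proofing ends at 2:37 PM − 324 min = 9:13 AM.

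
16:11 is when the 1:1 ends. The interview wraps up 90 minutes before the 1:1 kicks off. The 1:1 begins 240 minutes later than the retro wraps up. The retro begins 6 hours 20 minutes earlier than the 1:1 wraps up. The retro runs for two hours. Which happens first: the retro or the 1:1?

the retro

The retro starts at 16:11 − 380 min = 09:51.
The retro ends at 09:51 + 120 min = 11:51.
The 1:1 starts at 11:51 + 240 min = 15:51.
The retro starts at 09:51 and the 1:1 starts at 15:51, so the retro is first.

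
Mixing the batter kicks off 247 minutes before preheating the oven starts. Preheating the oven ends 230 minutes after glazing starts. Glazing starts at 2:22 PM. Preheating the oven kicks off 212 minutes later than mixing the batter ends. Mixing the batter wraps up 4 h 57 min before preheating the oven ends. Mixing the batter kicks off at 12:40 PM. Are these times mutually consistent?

Preheating the oven ends at 2:22 PM + 230 min = 6:12 PM.
Mixing the batter ends at 6:12 PM − 297 min = 1:15 PM.
Preheating the oven starts at 1:15 PM + 212 min = 4:47 PM.
Mixing the batter starts at 4:47 PM − 247 min = 12:40 PM.
That matches the stated 12:40 PM, so the schedule is consistent.

Yes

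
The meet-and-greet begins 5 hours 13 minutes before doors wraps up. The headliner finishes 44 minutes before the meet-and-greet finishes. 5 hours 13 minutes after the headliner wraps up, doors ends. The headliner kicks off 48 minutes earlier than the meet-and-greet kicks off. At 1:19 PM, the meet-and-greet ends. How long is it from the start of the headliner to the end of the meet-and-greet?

1 hour 32 minutes

The headliner ends at 1:19 PM − 44 min = 12:35 PM.
Doors ends at 12:35 PM + 313 min = 5:48 PM.
The meet-and-greet starts at 5:48 PM − 313 min = 12:35 PM.
The headliner starts at 12:35 PM − 48 min = 11:47 AM.
From 11:47 AM to 1:19 PM is 1 hour 32 minutes.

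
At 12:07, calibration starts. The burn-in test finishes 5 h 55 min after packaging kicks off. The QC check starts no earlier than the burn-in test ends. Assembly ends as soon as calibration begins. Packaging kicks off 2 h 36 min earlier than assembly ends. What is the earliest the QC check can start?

15:26

Assembly ends at 12:07.
Packaging starts at 12:07 − 156 min = 09:31.
The burn-in test ends at 09:31 + 355 min = 15:26.
The QC check is bounded by the burn-in test, so the earliest it can start is 15:26.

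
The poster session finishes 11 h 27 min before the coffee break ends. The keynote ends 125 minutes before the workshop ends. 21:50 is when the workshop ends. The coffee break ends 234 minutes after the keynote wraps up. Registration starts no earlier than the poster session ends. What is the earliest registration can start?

12:12

The keynote ends at 21:50 − 125 min = 19:45.
The coffee break ends at 19:45 + 234 min = 23:39.
The poster session ends at 23:39 − 687 min = 12:12.
Registration is bounded by the poster session, so the earliest it can start is 12:12.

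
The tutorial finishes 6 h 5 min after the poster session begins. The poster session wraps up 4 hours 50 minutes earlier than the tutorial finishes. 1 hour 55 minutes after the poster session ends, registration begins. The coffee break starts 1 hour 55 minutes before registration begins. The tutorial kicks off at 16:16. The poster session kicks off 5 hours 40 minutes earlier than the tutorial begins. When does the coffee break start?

11:51

The poster session starts at 16:16 − 340 min = 10:36.
The tutorial ends at 10:36 + 365 min = 16:41.
The poster session ends at 16:41 − 290 min = 11:51.
Registration starts at 11:51 + 115 min = 13:46.
The coffee break starts at 13:46 − 115 min = 11:51.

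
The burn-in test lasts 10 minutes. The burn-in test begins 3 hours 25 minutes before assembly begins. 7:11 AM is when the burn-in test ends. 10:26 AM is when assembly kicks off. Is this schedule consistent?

The burn-in test starts at 10:26 AM − 205 min = 7:01 AM.
The burn-in test ends at 7:01 AM + 10 min = 7:11 AM.
That matches the stated 7:11 AM, so the schedule is consistent.

Yes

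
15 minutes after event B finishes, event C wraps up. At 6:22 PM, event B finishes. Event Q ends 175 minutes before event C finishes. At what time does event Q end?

3:42 PM

Event C ends at 6:22 PM + 15 min = 6:37 PM.
Event Q ends at 6:37 PM − 175 min = 3:42 PM.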